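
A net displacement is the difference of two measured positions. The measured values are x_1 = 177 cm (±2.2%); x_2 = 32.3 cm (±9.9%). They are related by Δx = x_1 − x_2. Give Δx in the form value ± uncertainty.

145 ± 5.04 cm

For a sum/difference, combine absolute errors in quadrature:
  (δx_1)² = 15.2;  (δx_2)² = 10.2
δΔx = √(25.4) = 5.04 cm
Δx = 145 cm.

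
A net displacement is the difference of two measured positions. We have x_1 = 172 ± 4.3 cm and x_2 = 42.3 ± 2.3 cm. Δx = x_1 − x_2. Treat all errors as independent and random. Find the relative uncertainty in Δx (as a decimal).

Each term contributes (cᵢ δxᵢ)² to (δΔx)²:
  (δx_1)² = 18.5;  (δx_2)² = 5.29
δΔx = √(23.8) = 4.88 cm
Δx = 130 cm, so δΔx/Δx = 4.88/130 = 0.0376.

0.0376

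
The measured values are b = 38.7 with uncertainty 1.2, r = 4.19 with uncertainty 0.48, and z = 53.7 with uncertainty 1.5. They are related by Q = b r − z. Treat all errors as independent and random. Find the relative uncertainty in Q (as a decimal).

Let p = b·r = 162. δp/p = √((1·δb/b)² + (1·δr/r)²) = √(0.000961 + 0.0131) = 0.119, so δp = 19.2.
Q = p − z: δQ = √(δp² + δz²) = √(370 + 2.25) = 19.3
Q = 108, so δQ/Q = 19.3/108 = 0.178.

0.178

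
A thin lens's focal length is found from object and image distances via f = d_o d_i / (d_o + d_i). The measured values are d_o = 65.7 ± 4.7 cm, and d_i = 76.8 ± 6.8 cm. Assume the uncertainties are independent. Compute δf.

1.99 cm

∂f/∂d_o = (d_i/(d_o+d_i))² = 0.290;  ∂f/∂d_i = (d_o/(d_o+d_i))² = 0.213
δf = √((∂f/∂d_o · δd_o)² + (∂f/∂d_i · δd_i)²) = √(1.86 + 2.09) = 1.99 cm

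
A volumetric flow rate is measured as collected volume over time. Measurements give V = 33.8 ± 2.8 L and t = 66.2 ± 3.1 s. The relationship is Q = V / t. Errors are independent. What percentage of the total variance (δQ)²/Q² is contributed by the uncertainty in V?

(δQ/Q)² = (1·δV/V)² + (-1·δt/t)²
  V term: (1×0.0828)² = 0.00686
  t term: (-1×0.0468)² = 0.00219
Total = 0.00906. Share from V = 0.00686/0.00906 = 0.758.

75.8%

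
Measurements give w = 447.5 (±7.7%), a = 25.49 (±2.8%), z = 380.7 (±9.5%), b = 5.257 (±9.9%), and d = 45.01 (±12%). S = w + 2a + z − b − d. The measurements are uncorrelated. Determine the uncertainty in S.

S is a linear combination, so absolute uncertainties add in quadrature:
  (δw)² = 1190;  (2·δa)² = 2.04;  (δz)² = 1310;  (δb)² = 0.271;  (δd)² = 29.2
δS = √(2530) = 50.3

50.3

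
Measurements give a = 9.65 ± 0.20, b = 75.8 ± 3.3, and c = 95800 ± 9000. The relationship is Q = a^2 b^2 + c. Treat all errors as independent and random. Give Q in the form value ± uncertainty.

Let p = a^2·b^2 = 5.35e+05. δp/p = √((2·δa/a)² + (2·δb/b)²) = √(0.00172 + 0.00758) = 0.0964, so δp = 51600.
Q = p + c: δQ = √(δp² + δc²) = √(2.66e+09 + 8.1e+07) = 52400
Q = 6.31e+05.

(6.31 ± 0.524) × 10^5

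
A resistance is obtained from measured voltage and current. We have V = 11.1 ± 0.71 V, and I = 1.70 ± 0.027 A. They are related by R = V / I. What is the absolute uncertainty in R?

Each factor contributes (exponent × relative error)² to (δR/R)²:
  (1·δV/V)² = (1×0.0640)² = 0.00409;  (-1·δI/I)² = (-1×0.0159)² = 0.000252
δR/R = √(0.00434) = 0.0659
R = 6.53 Ω, so δR = 0.0659 × 6.53 = 0.430 Ω.

0.430 Ω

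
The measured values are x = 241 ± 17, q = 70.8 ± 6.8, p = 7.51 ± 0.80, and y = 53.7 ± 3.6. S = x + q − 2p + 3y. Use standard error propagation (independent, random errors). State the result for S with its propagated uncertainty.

458 ± 21.3

Each term contributes (cᵢ δxᵢ)² to (δS)²:
  (δx)² = 289;  (δq)² = 46.2;  (2·δp)² = 2.56;  (3·δy)² = 117
δS = √(454) = 21.3
S = 458.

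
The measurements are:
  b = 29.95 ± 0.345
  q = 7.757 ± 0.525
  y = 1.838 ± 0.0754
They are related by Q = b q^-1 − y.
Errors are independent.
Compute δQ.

Let p = b·q^-1 = 3.861. δp/p = √((1·δb/b)² + (-1·δq/q)²) = √(0.000133 + 0.00458) = 0.0687, so δp = 0.265.
Q = p − y: δQ = √(δp² + δy²) = √(0.0703 + 0.00569) = 0.276

0.276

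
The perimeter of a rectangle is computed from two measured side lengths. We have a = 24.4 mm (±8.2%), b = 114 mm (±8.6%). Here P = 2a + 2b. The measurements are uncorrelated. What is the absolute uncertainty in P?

Absolute uncertainties add in quadrature for a linear combination:
  (2·δa)² = 16.0;  (2·δb)² = 384
δP = √(400) = 20.0 mm

20.0 mm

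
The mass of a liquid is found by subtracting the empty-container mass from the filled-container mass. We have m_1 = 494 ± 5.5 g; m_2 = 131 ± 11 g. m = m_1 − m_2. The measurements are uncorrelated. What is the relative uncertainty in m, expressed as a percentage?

3.39%

Sums and differences: (δm)² = Σ (cᵢ δxᵢ)².
  (δm_1)² = 30.2;  (δm_2)² = 121
δm = √(151) = 12.3 g
m = 363 g, so δm/m = 12.3/363 = 0.0339.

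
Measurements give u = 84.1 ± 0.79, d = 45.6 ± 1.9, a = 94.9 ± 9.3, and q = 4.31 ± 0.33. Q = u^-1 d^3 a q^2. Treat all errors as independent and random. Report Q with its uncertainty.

Each factor contributes (exponent × relative error)² to (δQ/Q)²:
  (-1·δu/u)² = (-1×0.00939)² = 8.82e-05;  (3·δd/d)² = (3×0.0417)² = 0.0156;  (1·δa/a)² = (1×0.0980)² = 0.00960;  (2·δq/q)² = (2×0.0766)² = 0.0234
δQ/Q = √(0.0488) = 0.221
Q = 1.99e+06, so δQ = 0.221 × 1.99e+06 = 4.39e+05.

(1.99 ± 0.439) × 10^6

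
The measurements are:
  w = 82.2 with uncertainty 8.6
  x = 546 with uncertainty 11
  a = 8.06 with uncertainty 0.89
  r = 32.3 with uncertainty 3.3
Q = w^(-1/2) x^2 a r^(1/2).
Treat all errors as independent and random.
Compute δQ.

For a monomial Q ∝ w^(-1/2), x^2, a, r^(1/2), fractional errors add in quadrature:
  (−½·δw/w)² = (-0.5×0.105)² = 0.00274;  (2·δx/x)² = (2×0.0201)² = 0.00162;  (1·δa/a)² = (1×0.110)² = 0.0122;  (½·δr/r)² = (0.5×0.102)² = 0.00261
δQ/Q = √(0.0192) = 0.138
Q = 1.51e+06, so δQ = 0.138 × 1.51e+06 = 2.09e+05.

2.09e+05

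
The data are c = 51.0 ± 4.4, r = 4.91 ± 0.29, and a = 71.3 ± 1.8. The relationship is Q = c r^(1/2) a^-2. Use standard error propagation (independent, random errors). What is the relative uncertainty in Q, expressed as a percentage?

Products/powers → add relative errors in quadrature, weighted by exponent:
  (1·δc/c)² = (1×0.0863)² = 0.00744;  (½·δr/r)² = (0.5×0.0591)² = 0.000872;  (-2·δa/a)² = (-2×0.0252)² = 0.00255
δQ/Q = √(0.0109) = 0.104

10.4%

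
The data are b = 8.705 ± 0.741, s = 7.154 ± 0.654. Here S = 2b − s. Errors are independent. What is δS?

S is a linear combination, so absolute uncertainties add in quadrature:
  (2·δb)² = 2.20;  (δs)² = 0.428
δS = √(2.62) = 1.62

1.62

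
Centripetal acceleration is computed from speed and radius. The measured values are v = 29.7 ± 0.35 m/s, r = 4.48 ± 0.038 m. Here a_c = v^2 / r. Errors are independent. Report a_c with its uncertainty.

197 ± 4.93 m/s^2

Since a_c is a product/quotient, work with relative uncertainties:
  (2·δv/v)² = (2×0.0118)² = 0.000555;  (-1·δr/r)² = (-1×0.00848)² = 7.19e-05
δa_c/a_c = √(0.000627) = 0.0250
a_c = 197 m/s^2, so δa_c = 0.0250 × 197 = 4.93 m/s^2.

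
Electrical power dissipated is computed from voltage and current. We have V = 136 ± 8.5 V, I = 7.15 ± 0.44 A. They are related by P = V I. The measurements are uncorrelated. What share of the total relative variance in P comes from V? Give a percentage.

(δP/P)² = (1·δV/V)² + (1·δI/I)²
  V term: (1×0.0625)² = 0.00391
  I term: (1×0.0615)² = 0.00379
Total = 0.00769. Share from V = 0.00391/0.00769 = 0.508.

50.8%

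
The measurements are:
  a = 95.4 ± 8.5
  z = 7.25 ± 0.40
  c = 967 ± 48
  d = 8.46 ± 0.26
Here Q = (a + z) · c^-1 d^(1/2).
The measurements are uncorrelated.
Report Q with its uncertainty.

0.309 ± 0.0302

Let u = a + z = 103. δu = √(δa² + δz²) = √(72.2 + 0.160) = 8.51, so δu/u = 0.0829.
Q is then a monomial in u, c, d:
δQ/Q = √((δu/u)² + (-1·δc/c)² + (½·δd/d)²) = √(0.00687 + 0.00246 + 0.000236) = 0.0978
Q = 0.309, so δQ = 0.0978 × 0.309 = 0.0302.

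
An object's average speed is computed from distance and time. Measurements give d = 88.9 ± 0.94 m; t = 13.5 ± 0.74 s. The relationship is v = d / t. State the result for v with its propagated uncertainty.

6.59 ± 0.368 m/s

v is a product of powers, so relative uncertainties combine in quadrature:
  (1·δd/d)² = (1×0.0106)² = 0.000112;  (-1·δt/t)² = (-1×0.0548)² = 0.00300
δv/v = √(0.00312) = 0.0558
v = 6.59 m/s, so δv = 0.0558 × 6.59 = 0.368 m/s.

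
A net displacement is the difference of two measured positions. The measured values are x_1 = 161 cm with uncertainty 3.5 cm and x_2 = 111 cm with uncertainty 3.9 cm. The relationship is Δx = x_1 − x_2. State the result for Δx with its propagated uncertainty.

50.0 ± 5.24 cm

Δx is a linear combination, so absolute uncertainties add in quadrature:
  (δx_1)² = 12.2;  (δx_2)² = 15.2
δΔx = √(27.5) = 5.24 cm
Δx = 50.0 cm.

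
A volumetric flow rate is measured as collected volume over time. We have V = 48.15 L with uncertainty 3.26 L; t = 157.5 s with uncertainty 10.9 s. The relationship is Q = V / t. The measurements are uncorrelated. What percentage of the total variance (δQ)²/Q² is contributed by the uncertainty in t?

(δQ/Q)² = (1·δV/V)² + (-1·δt/t)²
  V term: (1×0.0677)² = 0.00458
  t term: (-1×0.0692)² = 0.00479
Total = 0.00937. Share from t = 0.00479/0.00937 = 0.511.

51.1%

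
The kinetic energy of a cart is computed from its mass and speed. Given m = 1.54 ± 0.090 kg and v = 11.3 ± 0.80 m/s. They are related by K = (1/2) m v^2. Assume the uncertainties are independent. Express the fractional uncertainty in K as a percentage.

15.3%

K is a product of powers, so relative uncertainties combine in quadrature:
  (1·δm/m)² = (1×0.0584)² = 0.00342;  (2·δv/v)² = (2×0.0708)² = 0.0200
δK/K = √(0.0235) = 0.153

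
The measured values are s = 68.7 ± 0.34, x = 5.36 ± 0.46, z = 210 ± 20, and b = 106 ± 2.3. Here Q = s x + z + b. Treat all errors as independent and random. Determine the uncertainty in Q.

37.5

Let p = s·x = 368. δp/p = √((1·δs/s)² + (1·δx/x)²) = √(2.45e-05 + 0.00737) = 0.0860, so δp = 31.7.
Q = p + z + b: δQ = √(δp² + δz² + δb²) = √(1000 + 400 + 5.29) = 37.5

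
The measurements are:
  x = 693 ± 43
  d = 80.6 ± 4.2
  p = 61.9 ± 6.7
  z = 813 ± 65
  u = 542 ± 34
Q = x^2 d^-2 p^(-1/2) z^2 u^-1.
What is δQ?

Products/powers → add relative errors in quadrature, weighted by exponent:
  (2·δx/x)² = (2×0.0620)² = 0.0154;  (-2·δd/d)² = (-2×0.0521)² = 0.0109;  (−½·δp/p)² = (-0.5×0.108)² = 0.00293;  (2·δz/z)² = (2×0.0800)² = 0.0256;  (-1·δu/u)² = (-1×0.0627)² = 0.00394
δQ/Q = √(0.0587) = 0.242
Q = 11500, so δQ = 0.242 × 11500 = 2780.

2780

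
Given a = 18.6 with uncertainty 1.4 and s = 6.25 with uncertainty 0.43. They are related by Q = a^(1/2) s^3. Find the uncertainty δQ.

Each factor contributes (exponent × relative error)² to (δQ/Q)²:
  (½·δa/a)² = (0.5×0.0753)² = 0.00142;  (3·δs/s)² = (3×0.0688)² = 0.0426
δQ/Q = √(0.0440) = 0.210
Q = 1050, so δQ = 0.210 × 1050 = 221.

221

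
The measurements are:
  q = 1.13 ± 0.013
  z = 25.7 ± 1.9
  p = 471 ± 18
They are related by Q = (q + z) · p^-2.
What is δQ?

Let u = q + z = 26.8. δu = √(δq² + δz²) = √(0.000169 + 3.61) = 1.90, so δu/u = 0.0708.
Q is then a monomial in u, p:
δQ/Q = √((δu/u)² + (-2·δp/p)²) = √(0.00502 + 0.00584) = 0.104
Q = 0.000121, so δQ = 0.104 × 0.000121 = 1.26e-05.

1.26e-05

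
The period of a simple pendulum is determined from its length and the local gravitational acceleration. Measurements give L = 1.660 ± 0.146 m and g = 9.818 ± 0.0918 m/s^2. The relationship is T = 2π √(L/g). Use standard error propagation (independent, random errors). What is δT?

0.114 s

T is a product of powers, so relative uncertainties combine in quadrature:
  (½·δL/L)² = (0.5×0.0880)² = 0.00193;  (−½·δg/g)² = (-0.5×0.00935)² = 2.19e-05
δT/T = √(0.00196) = 0.0442
T = 2.584 s, so δT = 0.0442 × 2.584 = 0.114 s.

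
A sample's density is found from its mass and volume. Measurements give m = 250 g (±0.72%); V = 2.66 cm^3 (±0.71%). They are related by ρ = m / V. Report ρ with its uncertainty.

ρ is a product of powers, so relative uncertainties combine in quadrature:
  (1·δm/m)² = (1×0.00720)² = 5.18e-05;  (-1·δV/V)² = (-1×0.00710)² = 5.04e-05
δρ/ρ = √(0.000102) = 0.0101
ρ = 94.0 g/cm^3, so δρ = 0.0101 × 94.0 = 0.950 g/cm^3.

94.0 ± 0.950 g/cm^3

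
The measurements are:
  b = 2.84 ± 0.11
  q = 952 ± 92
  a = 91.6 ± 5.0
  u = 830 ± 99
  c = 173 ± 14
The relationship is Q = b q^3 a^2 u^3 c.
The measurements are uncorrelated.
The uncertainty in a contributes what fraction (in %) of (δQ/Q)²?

(δQ/Q)² = (1·δb/b)² + (3·δq/q)² + (2·δa/a)² + (3·δu/u)² + (1·δc/c)²
  b term: (1×0.0387)² = 0.00150
  q term: (3×0.0966)² = 0.0841
  a term: (2×0.0546)² = 0.0119
  u term: (3×0.119)² = 0.128
  c term: (1×0.0809)² = 0.00655
Total = 0.232. Share from a = 0.0119/0.232 = 0.0514.

5.14%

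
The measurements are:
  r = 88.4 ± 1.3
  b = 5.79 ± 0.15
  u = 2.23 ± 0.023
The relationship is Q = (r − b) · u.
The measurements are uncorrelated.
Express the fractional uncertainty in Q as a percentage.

Let w = r − b = 82.6. δw = √(δr² + δb²) = √(1.69 + 0.0225) = 1.31, so δw/w = 0.0158.
Q is then a monomial in w, u:
δQ/Q = √((δw/w)² + (1·δu/u)²) = √(0.000251 + 0.000106) = 0.0189

1.89%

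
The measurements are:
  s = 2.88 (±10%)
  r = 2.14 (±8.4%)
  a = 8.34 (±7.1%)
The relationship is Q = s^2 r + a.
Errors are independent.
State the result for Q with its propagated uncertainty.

26.1 ± 3.90

Let p = s^2·r = 17.8. δp/p = √((2·δs/s)² + (1·δr/r)²) = √(0.0400 + 0.00706) = 0.217, so δp = 3.85.
Q = p + a: δQ = √(δp² + δa²) = √(14.8 + 0.351) = 3.90
Q = 26.1.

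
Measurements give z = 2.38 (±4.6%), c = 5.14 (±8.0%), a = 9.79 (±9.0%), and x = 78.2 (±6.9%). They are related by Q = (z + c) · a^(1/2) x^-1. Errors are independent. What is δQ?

0.0301

Let u = z + c = 7.52. δu = √(δz² + δc²) = √(0.0120 + 0.169) = 0.426, so δu/u = 0.0566.
Q is then a monomial in u, a, x:
δQ/Q = √((δu/u)² + (½·δa/a)² + (-1·δx/x)²) = √(0.00320 + 0.00202 + 0.00476) = 0.0999
Q = 0.301, so δQ = 0.0999 × 0.301 = 0.0301.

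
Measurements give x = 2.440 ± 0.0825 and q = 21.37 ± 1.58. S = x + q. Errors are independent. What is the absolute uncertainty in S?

S is a linear combination, so absolute uncertainties add in quadrature:
  (δx)² = 0.00681;  (δq)² = 2.50
δS = √(2.50) = 1.58

1.58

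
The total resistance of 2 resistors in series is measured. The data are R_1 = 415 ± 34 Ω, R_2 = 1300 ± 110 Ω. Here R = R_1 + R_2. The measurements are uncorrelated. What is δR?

Each term contributes (cᵢ δxᵢ)² to (δR)²:
  (δR_1)² = 1160;  (δR_2)² = 12100
δR = √(13300) = 115 Ω

115 Ω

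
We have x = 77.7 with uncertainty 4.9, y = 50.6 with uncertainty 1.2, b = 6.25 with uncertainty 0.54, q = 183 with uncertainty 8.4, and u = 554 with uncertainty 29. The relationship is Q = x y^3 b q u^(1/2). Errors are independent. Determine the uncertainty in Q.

3.76e+10

For a monomial Q ∝ x, y^3, b, q, u^(1/2), fractional errors add in quadrature:
  (1·δx/x)² = (1×0.0631)² = 0.00398;  (3·δy/y)² = (3×0.0237)² = 0.00506;  (1·δb/b)² = (1×0.0864)² = 0.00746;  (1·δq/q)² = (1×0.0459)² = 0.00211;  (½·δu/u)² = (0.5×0.0523)² = 0.000685
δQ/Q = √(0.0193) = 0.139
Q = 2.71e+11, so δQ = 0.139 × 2.71e+11 = 3.76e+10.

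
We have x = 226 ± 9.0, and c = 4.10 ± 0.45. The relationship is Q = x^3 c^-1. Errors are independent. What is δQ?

4.57e+05

Since Q is a product/quotient, work with relative uncertainties:
  (3·δx/x)² = (3×0.0398)² = 0.0143;  (-1·δc/c)² = (-1×0.110)² = 0.0120
δQ/Q = √(0.0263) = 0.162
Q = 2.82e+06, so δQ = 0.162 × 2.82e+06 = 4.57e+05.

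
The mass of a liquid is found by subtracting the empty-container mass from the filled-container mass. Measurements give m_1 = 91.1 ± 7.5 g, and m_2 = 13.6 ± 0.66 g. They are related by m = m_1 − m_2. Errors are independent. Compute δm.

m is a linear combination, so absolute uncertainties add in quadrature:
  (δm_1)² = 56.2;  (δm_2)² = 0.436
δm = √(56.7) = 7.53 g

7.53 g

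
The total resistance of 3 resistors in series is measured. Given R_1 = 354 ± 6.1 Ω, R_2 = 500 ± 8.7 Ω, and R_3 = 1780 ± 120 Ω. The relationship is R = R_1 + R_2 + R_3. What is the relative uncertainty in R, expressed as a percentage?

4.57%

For a sum/difference, combine absolute errors in quadrature:
  (δR_1)² = 37.2;  (δR_2)² = 75.7;  (δR_3)² = 14400
δR = √(14500) = 120 Ω
R = 2630 Ω, so δR/R = 120/2630 = 0.0457.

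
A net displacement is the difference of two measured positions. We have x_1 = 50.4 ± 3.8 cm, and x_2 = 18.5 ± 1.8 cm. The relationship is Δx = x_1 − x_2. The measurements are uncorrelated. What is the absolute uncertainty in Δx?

Each term contributes (cᵢ δxᵢ)² to (δΔx)²:
  (δx_1)² = 14.4;  (δx_2)² = 3.24
δΔx = √(17.7) = 4.20 cm

4.20 cm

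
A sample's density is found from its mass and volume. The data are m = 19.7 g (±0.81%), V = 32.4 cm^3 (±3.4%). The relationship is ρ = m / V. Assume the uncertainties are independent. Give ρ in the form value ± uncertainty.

Each factor contributes (exponent × relative error)² to (δρ/ρ)²:
  (1·δm/m)² = (1×0.00810)² = 6.56e-05;  (-1·δV/V)² = (-1×0.0340)² = 0.00116
δρ/ρ = √(0.00122) = 0.0350
ρ = 0.608 g/cm^3, so δρ = 0.0350 × 0.608 = 0.0213 g/cm^3.

0.608 ± 0.0213 g/cm^3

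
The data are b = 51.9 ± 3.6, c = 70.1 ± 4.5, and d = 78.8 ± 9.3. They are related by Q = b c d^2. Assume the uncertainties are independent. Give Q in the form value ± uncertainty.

(2.26 ± 0.574) × 10^7

Q is a product of powers, so relative uncertainties combine in quadrature:
  (1·δb/b)² = (1×0.0694)² = 0.00481;  (1·δc/c)² = (1×0.0642)² = 0.00412;  (2·δd/d)² = (2×0.118)² = 0.0557
δQ/Q = √(0.0646) = 0.254
Q = 2.26e+07, so δQ = 0.254 × 2.26e+07 = 5.74e+06.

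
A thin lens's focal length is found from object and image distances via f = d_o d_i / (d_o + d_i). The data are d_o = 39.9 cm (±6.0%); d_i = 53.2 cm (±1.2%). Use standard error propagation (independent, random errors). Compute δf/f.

∂f/∂d_o = (d_i/(d_o+d_i))² = 0.327;  ∂f/∂d_i = (d_o/(d_o+d_i))² = 0.184
δf = √((∂f/∂d_o · δd_o)² + (∂f/∂d_i · δd_i)²) = √(0.611 + 0.0137) = 0.790 cm
f = 22.8 cm, so δf/f = 0.790/22.8 = 0.0347.

0.0347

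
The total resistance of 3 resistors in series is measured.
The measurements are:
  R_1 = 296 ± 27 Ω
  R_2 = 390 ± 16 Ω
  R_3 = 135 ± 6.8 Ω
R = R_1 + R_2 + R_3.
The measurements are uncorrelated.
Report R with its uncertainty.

821 ± 32.1 Ω

Absolute uncertainties add in quadrature for a linear combination:
  (δR_1)² = 729;  (δR_2)² = 256;  (δR_3)² = 46.2
δR = √(1030) = 32.1 Ω
R = 821 Ω.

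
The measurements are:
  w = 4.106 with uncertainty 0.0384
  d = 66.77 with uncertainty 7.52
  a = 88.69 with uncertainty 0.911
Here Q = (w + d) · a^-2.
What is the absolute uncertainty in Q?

0.000974

Let u = w + d = 70.88. δu = √(δw² + δd²) = √(0.00147 + 56.6) = 7.52, so δu/u = 0.106.
Q is then a monomial in u, a:
δQ/Q = √((δu/u)² + (-2·δa/a)²) = √(0.0113 + 0.000422) = 0.108
Q = 0.009011, so δQ = 0.108 × 0.009011 = 0.000974.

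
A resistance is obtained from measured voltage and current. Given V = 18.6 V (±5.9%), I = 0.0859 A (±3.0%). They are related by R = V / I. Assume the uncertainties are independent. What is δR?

Since R is a product/quotient, work with relative uncertainties:
  (1·δV/V)² = (1×0.0590)² = 0.00348;  (-1·δI/I)² = (-1×0.0300)² = 0.000900
δR/R = √(0.00438) = 0.0662
R = 217 Ω, so δR = 0.0662 × 217 = 14.3 Ω.

14.3 Ω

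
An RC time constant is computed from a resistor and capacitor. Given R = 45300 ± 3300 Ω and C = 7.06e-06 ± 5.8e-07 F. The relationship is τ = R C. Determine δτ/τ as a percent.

11.0%

τ is a product of powers, so relative uncertainties combine in quadrature:
  (1·δR/R)² = (1×0.0728)² = 0.00531;  (1·δC/C)² = (1×0.0822)² = 0.00675
δτ/τ = √(0.0121) = 0.110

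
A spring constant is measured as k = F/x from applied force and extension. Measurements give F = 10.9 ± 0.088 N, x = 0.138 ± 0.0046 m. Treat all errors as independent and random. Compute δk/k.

Since k is a product/quotient, work with relative uncertainties:
  (1·δF/F)² = (1×0.00807)² = 6.52e-05;  (-1·δx/x)² = (-1×0.0333)² = 0.00111
δk/k = √(0.00118) = 0.0343

0.0343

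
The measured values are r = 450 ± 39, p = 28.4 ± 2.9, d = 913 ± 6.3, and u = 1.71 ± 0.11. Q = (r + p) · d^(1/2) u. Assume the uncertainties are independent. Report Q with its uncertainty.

Let w = r + p = 478. δw = √(δr² + δp²) = √(1520 + 8.41) = 39.1, so δw/w = 0.0817.
Q is then a monomial in w, d, u:
δQ/Q = √((δw/w)² + (½·δd/d)² + (1·δu/u)²) = √(0.00668 + 1.19e-05 + 0.00414) = 0.104
Q = 24700, so δQ = 0.104 × 24700 = 2570.

24700 ± 2570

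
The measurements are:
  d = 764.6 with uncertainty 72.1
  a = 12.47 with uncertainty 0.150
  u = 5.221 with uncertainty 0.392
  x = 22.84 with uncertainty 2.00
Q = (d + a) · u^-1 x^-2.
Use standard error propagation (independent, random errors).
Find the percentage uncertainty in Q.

Let w = d + a = 777.1. δw = √(δd² + δa²) = √(5200 + 0.0225) = 72.1, so δw/w = 0.0928.
Q is then a monomial in w, u, x:
δQ/Q = √((δw/w)² + (-1·δu/u)² + (-2·δx/x)²) = √(0.00861 + 0.00564 + 0.0307) = 0.212

21.2%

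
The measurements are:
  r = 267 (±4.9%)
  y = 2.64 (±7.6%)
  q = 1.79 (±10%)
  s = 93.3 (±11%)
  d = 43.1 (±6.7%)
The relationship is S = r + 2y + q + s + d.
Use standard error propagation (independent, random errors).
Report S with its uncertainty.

Sums and differences: (δS)² = Σ (cᵢ δxᵢ)².
  (δr)² = 171;  (2·δy)² = 0.161;  (δq)² = 0.0320;  (δs)² = 105;  (δd)² = 8.34
δS = √(285) = 16.9
S = 410.

410 ± 16.9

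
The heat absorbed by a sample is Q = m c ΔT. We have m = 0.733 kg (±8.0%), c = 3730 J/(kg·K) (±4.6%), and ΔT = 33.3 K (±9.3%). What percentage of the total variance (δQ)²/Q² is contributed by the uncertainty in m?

(δQ/Q)² = (1·δm/m)² + (1·δc/c)² + (1·δΔT/ΔT)²
  m term: (1×0.0800)² = 0.00640
  c term: (1×0.0460)² = 0.00212
  ΔT term: (1×0.0930)² = 0.00865
Total = 0.0172. Share from m = 0.00640/0.0172 = 0.373.

37.3%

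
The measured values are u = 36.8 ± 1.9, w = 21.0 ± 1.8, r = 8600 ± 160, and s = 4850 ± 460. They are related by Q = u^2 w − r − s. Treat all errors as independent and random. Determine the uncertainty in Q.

Let p = u^2·w = 28400. δp/p = √((2·δu/u)² + (1·δw/w)²) = √(0.0107 + 0.00735) = 0.134, so δp = 3820.
Q = p − r − s: δQ = √(δp² + δr² + δs²) = √(1.46e+07 + 25600 + 2.12e+05) = 3850

3850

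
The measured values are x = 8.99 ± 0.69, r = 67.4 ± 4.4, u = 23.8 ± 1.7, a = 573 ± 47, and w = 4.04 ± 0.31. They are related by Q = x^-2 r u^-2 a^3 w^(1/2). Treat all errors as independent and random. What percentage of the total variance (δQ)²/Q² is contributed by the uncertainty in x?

(δQ/Q)² = (-2·δx/x)² + (1·δr/r)² + (-2·δu/u)² + (3·δa/a)² + (½·δw/w)²
  x term: (-2×0.0768)² = 0.0236
  r term: (1×0.0653)² = 0.00426
  u term: (-2×0.0714)² = 0.0204
  a term: (3×0.0820)² = 0.0606
  w term: (0.5×0.0767)² = 0.00147
Total = 0.110. Share from x = 0.0236/0.110 = 0.214.

21.4%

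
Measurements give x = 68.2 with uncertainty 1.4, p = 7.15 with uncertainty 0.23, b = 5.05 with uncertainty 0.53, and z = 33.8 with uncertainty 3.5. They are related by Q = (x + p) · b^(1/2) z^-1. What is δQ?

0.589

Let u = x + p = 75.4. δu = √(δx² + δp²) = √(1.96 + 0.0529) = 1.42, so δu/u = 0.0188.
Q is then a monomial in u, b, z:
δQ/Q = √((δu/u)² + (½·δb/b)² + (-1·δz/z)²) = √(0.000355 + 0.00275 + 0.0107) = 0.118
Q = 5.01, so δQ = 0.118 × 5.01 = 0.589.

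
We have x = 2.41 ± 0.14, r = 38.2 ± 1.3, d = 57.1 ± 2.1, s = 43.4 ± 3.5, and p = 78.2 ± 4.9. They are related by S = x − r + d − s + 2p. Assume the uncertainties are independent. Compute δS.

10.7

For a sum/difference, combine absolute errors in quadrature:
  (δx)² = 0.0196;  (δr)² = 1.69;  (δd)² = 4.41;  (δs)² = 12.2;  (2·δp)² = 96.0
δS = √(114) = 10.7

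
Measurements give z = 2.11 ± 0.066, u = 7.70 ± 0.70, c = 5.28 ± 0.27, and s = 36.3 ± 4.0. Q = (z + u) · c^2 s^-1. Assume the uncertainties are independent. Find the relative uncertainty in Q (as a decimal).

0.167

Let w = z + u = 9.81. δw = √(δz² + δu²) = √(0.00436 + 0.490) = 0.703, so δw/w = 0.0717.
Q is then a monomial in w, c, s:
δQ/Q = √((δw/w)² + (2·δc/c)² + (-1·δs/s)²) = √(0.00514 + 0.0105 + 0.0121) = 0.167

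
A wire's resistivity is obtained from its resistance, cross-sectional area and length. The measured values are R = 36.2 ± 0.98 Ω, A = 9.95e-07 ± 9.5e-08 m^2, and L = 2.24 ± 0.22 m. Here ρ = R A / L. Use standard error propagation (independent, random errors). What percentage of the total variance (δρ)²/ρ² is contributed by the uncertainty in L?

(δρ/ρ)² = (1·δR/R)² + (1·δA/A)² + (-1·δL/L)²
  R term: (1×0.0271)² = 0.000733
  A term: (1×0.0955)² = 0.00912
  L term: (-1×0.0982)² = 0.00965
Total = 0.0195. Share from L = 0.00965/0.0195 = 0.495.

49.5%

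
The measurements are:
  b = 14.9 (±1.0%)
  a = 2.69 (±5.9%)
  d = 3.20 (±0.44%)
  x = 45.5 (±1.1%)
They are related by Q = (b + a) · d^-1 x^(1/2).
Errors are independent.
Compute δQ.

0.528

Let u = b + a = 17.6. δu = √(δb² + δa²) = √(0.0222 + 0.0252) = 0.218, so δu/u = 0.0124.
Q is then a monomial in u, d, x:
δQ/Q = √((δu/u)² + (-1·δd/d)² + (½·δx/x)²) = √(0.000153 + 1.94e-05 + 3.03e-05) = 0.0142
Q = 37.1, so δQ = 0.0142 × 37.1 = 0.528.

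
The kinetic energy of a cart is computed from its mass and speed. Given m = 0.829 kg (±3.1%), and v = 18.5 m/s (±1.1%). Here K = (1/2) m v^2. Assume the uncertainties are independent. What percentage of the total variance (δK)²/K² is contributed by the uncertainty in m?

(δK/K)² = (1·δm/m)² + (2·δv/v)²
  m term: (1×0.0310)² = 0.000961
  v term: (2×0.0110)² = 0.000484
Total = 0.00145. Share from m = 0.000961/0.00145 = 0.665.

66.5%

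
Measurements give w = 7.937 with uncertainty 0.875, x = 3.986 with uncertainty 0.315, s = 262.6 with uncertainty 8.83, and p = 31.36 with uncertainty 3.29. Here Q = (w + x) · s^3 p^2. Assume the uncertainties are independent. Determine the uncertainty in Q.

5.21e+10

Let u = w + x = 11.92. δu = √(δw² + δx²) = √(0.766 + 0.0992) = 0.930, so δu/u = 0.0780.
Q is then a monomial in u, s, p:
δQ/Q = √((δu/u)² + (3·δs/s)² + (2·δp/p)²) = √(0.00608 + 0.0102 + 0.0440) = 0.246
Q = 2.123e+11, so δQ = 0.246 × 2.123e+11 = 5.21e+10.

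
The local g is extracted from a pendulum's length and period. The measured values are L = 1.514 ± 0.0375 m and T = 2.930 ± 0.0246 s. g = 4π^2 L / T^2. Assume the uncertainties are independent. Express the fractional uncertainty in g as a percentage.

g is a product of powers, so relative uncertainties combine in quadrature:
  (1·δL/L)² = (1×0.0248)² = 0.000613;  (-2·δT/T)² = (-2×0.00840)² = 0.000282
δg/g = √(0.000895) = 0.0299

2.99%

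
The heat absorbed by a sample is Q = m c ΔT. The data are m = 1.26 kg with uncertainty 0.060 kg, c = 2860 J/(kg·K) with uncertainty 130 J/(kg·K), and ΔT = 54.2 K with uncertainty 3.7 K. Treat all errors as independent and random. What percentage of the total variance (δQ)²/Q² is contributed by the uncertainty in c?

(δQ/Q)² = (1·δm/m)² + (1·δc/c)² + (1·δΔT/ΔT)²
  m term: (1×0.0476)² = 0.00227
  c term: (1×0.0455)² = 0.00207
  ΔT term: (1×0.0683)² = 0.00466
Total = 0.00899. Share from c = 0.00207/0.00899 = 0.230.

23.0%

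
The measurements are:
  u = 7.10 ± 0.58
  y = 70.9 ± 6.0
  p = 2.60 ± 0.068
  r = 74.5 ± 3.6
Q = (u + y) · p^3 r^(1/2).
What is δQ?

1330

Let w = u + y = 78.0. δw = √(δu² + δy²) = √(0.336 + 36.0) = 6.03, so δw/w = 0.0773.
Q is then a monomial in w, p, r:
δQ/Q = √((δw/w)² + (3·δp/p)² + (½·δr/r)²) = √(0.00597 + 0.00616 + 0.000584) = 0.113
Q = 11800, so δQ = 0.113 × 11800 = 1330.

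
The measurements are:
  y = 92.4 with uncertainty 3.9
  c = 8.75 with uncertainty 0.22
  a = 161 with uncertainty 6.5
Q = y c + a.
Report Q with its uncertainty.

Let p = y·c = 808. δp/p = √((1·δy/y)² + (1·δc/c)²) = √(0.00178 + 0.000632) = 0.0491, so δp = 39.7.
Q = p + a: δQ = √(δp² + δa²) = √(1580 + 42.2) = 40.2
Q = 970.

970 ± 40.2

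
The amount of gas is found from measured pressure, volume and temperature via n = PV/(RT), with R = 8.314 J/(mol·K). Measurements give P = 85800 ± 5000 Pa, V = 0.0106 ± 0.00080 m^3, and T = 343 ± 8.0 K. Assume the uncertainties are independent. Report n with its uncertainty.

Products/powers → add relative errors in quadrature, weighted by exponent:
  (1·δP/P)² = (1×0.0583)² = 0.00340;  (1·δV/V)² = (1×0.0755)² = 0.00570;  (-1·δT/T)² = (-1×0.0233)² = 0.000544
δn/n = √(0.00964) = 0.0982
n = 0.319 mol, so δn = 0.0982 × 0.319 = 0.0313 mol.

0.319 ± 0.0313 mol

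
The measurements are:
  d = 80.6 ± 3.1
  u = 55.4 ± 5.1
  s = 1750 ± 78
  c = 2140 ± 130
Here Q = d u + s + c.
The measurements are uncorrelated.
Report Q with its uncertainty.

Let p = d·u = 4470. δp/p = √((1·δd/d)² + (1·δu/u)²) = √(0.00148 + 0.00847) = 0.0998, so δp = 445.
Q = p + s + c: δQ = √(δp² + δs² + δc²) = √(1.98e+05 + 6080 + 16900) = 471
Q = 8360.

8360 ± 471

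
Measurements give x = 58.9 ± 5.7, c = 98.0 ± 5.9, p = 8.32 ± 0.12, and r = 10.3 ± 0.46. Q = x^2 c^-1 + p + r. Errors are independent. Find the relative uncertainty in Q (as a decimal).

0.133

Let w = x^2·c^-1 = 35.4. δw/w = √((2·δx/x)² + (-1·δc/c)²) = √(0.0375 + 0.00362) = 0.203, so δw = 7.18.
Q = w + p + r: δQ = √(δw² + δp² + δr²) = √(51.5 + 0.0144 + 0.212) = 7.19
Q = 54.0, so δQ/Q = 7.19/54.0 = 0.133.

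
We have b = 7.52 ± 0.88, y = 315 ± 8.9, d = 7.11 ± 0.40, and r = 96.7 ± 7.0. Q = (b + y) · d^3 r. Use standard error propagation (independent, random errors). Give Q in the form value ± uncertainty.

Let u = b + y = 323. δu = √(δb² + δy²) = √(0.774 + 79.2) = 8.94, so δu/u = 0.0277.
Q is then a monomial in u, d, r:
δQ/Q = √((δu/u)² + (3·δd/d)² + (1·δr/r)²) = √(0.000769 + 0.0285 + 0.00524) = 0.186
Q = 1.12e+07, so δQ = 0.186 × 1.12e+07 = 2.08e+06.

(1.12 ± 0.208) × 10^7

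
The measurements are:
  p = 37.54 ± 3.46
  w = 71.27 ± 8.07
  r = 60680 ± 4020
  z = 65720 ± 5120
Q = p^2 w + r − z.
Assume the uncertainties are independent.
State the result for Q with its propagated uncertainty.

Let h = p^2·w = 100400. δh/h = √((2·δp/p)² + (1·δw/w)²) = √(0.0340 + 0.0128) = 0.216, so δh = 21700.
Q = h + r − z: δQ = √(δh² + δr² + δz²) = √(4.72e+08 + 1.62e+07 + 2.62e+07) = 22700
Q = 95400.

95400 ± 22700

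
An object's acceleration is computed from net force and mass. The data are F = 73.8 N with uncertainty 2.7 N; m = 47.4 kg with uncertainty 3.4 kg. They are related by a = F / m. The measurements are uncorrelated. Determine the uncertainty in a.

Products/powers → add relative errors in quadrature, weighted by exponent:
  (1·δF/F)² = (1×0.0366)² = 0.00134;  (-1·δm/m)² = (-1×0.0717)² = 0.00515
δa/a = √(0.00648) = 0.0805
a = 1.56 m/s^2, so δa = 0.0805 × 1.56 = 0.125 m/s^2.

0.125 m/s^2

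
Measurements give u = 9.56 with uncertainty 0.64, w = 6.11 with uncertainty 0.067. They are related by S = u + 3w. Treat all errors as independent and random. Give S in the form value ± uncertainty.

27.9 ± 0.671

S is a linear combination, so absolute uncertainties add in quadrature:
  (δu)² = 0.410;  (3·δw)² = 0.0404
δS = √(0.450) = 0.671
S = 27.9.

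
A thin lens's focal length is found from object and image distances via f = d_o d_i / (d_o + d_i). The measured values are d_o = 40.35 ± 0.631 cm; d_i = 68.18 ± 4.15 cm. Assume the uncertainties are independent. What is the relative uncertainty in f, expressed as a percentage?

∂f/∂d_o = (d_i/(d_o+d_i))² = 0.395;  ∂f/∂d_i = (d_o/(d_o+d_i))² = 0.138
δf = √((∂f/∂d_o · δd_o)² + (∂f/∂d_i · δd_i)²) = √(0.0620 + 0.329) = 0.625 cm
f = 25.35 cm, so δf/f = 0.625/25.35 = 0.0247.

2.47%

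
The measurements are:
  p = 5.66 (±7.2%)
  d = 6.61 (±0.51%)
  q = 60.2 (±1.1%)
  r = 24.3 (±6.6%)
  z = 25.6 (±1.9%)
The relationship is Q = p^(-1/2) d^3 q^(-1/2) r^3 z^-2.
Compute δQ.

70.4

For a monomial Q ∝ p^(-1/2), d^3, q^(-1/2), r^3, z^-2, fractional errors add in quadrature:
  (−½·δp/p)² = (-0.5×0.0720)² = 0.00130;  (3·δd/d)² = (3×0.00510)² = 0.000234;  (−½·δq/q)² = (-0.5×0.0110)² = 3.03e-05;  (3·δr/r)² = (3×0.0660)² = 0.0392;  (-2·δz/z)² = (-2×0.0190)² = 0.00144
δQ/Q = √(0.0422) = 0.205
Q = 343, so δQ = 0.205 × 343 = 70.4.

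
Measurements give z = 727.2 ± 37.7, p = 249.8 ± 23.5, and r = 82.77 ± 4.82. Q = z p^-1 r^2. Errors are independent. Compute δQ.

Q is a product of powers, so relative uncertainties combine in quadrature:
  (1·δz/z)² = (1×0.0518)² = 0.00269;  (-1·δp/p)² = (-1×0.0941)² = 0.00885;  (2·δr/r)² = (2×0.0582)² = 0.0136
δQ/Q = √(0.0251) = 0.158
Q = 19940, so δQ = 0.158 × 19940 = 3160.

3160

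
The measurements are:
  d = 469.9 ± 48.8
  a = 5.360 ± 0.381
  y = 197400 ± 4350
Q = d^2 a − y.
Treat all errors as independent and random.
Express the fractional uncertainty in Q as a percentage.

26.4%

Let p = d^2·a = 1.184e+06. δp/p = √((2·δd/d)² + (1·δa/a)²) = √(0.0431 + 0.00505) = 0.220, so δp = 2.6e+05.
Q = p − y: δQ = √(δp² + δy²) = √(6.75e+10 + 1.89e+07) = 2.6e+05
Q = 986100, so δQ/Q = 2.6e+05/986100 = 0.264.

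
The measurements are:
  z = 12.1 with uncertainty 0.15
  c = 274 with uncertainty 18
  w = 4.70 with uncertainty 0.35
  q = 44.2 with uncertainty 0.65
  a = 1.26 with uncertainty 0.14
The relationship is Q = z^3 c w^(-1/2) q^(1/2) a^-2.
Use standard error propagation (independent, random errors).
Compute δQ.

For a monomial Q ∝ z^3, c, w^(-1/2), q^(1/2), a^-2, fractional errors add in quadrature:
  (3·δz/z)² = (3×0.0124)² = 0.00138;  (1·δc/c)² = (1×0.0657)² = 0.00432;  (−½·δw/w)² = (-0.5×0.0745)² = 0.00139;  (½·δq/q)² = (0.5×0.0147)² = 5.41e-05;  (-2·δa/a)² = (-2×0.111)² = 0.0494
δQ/Q = √(0.0565) = 0.238
Q = 9.38e+05, so δQ = 0.238 × 9.38e+05 = 2.23e+05.

2.23e+05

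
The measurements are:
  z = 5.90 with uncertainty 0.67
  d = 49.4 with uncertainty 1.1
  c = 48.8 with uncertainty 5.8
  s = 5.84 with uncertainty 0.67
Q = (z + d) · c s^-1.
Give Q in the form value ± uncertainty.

Let u = z + d = 55.3. δu = √(δz² + δd²) = √(0.449 + 1.21) = 1.29, so δu/u = 0.0233.
Q is then a monomial in u, c, s:
δQ/Q = √((δu/u)² + (1·δc/c)² + (-1·δs/s)²) = √(0.000542 + 0.0141 + 0.0132) = 0.167
Q = 462, so δQ = 0.167 × 462 = 77.1.

462 ± 77.1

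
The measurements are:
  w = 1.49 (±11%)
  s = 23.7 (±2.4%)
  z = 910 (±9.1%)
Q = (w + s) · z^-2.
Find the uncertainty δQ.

Let u = w + s = 25.2. δu = √(δw² + δs²) = √(0.0269 + 0.324) = 0.592, so δu/u = 0.0235.
Q is then a monomial in u, z:
δQ/Q = √((δu/u)² + (-2·δz/z)²) = √(0.000552 + 0.0331) = 0.184
Q = 3.04e-05, so δQ = 0.184 × 3.04e-05 = 5.58e-06.

5.58e-06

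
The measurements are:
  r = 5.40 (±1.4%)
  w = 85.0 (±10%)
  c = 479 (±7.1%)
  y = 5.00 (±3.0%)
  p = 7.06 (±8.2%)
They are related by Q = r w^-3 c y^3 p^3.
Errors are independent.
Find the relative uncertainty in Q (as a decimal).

Relative error in a monomial: (δQ/Q)² = Σ (nᵢ · δxᵢ/xᵢ)².
  (1·δr/r)² = (1×0.0140)² = 0.000196;  (-3·δw/w)² = (-3×0.100)² = 0.0900;  (1·δc/c)² = (1×0.0710)² = 0.00504;  (3·δy/y)² = (3×0.0300)² = 0.00810;  (3·δp/p)² = (3×0.0820)² = 0.0605
δQ/Q = √(0.164) = 0.405

0.405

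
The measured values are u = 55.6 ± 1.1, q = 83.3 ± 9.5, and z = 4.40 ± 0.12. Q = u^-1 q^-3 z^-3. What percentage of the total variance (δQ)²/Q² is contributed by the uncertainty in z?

5.39%

(δQ/Q)² = (-1·δu/u)² + (-3·δq/q)² + (-3·δz/z)²
  u term: (-1×0.0198)² = 0.000391
  q term: (-3×0.114)² = 0.117
  z term: (-3×0.0273)² = 0.00669
Total = 0.124. Share from z = 0.00669/0.124 = 0.0539.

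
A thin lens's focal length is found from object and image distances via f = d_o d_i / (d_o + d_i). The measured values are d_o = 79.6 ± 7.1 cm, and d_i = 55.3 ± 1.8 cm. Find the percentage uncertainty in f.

∂f/∂d_o = (d_i/(d_o+d_i))² = 0.168;  ∂f/∂d_i = (d_o/(d_o+d_i))² = 0.348
δf = √((∂f/∂d_o · δd_o)² + (∂f/∂d_i · δd_i)²) = √(1.42 + 0.393) = 1.35 cm
f = 32.6 cm, so δf/f = 1.35/32.6 = 0.0413.

4.13%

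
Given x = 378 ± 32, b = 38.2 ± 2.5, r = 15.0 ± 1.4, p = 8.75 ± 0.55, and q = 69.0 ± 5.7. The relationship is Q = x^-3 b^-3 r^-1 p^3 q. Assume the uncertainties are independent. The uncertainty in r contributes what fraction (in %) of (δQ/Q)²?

(δQ/Q)² = (-3·δx/x)² + (-3·δb/b)² + (-1·δr/r)² + (3·δp/p)² + (1·δq/q)²
  x term: (-3×0.0847)² = 0.0645
  b term: (-3×0.0654)² = 0.0385
  r term: (-1×0.0933)² = 0.00871
  p term: (3×0.0629)² = 0.0356
  q term: (1×0.0826)² = 0.00682
Total = 0.154. Share from r = 0.00871/0.154 = 0.0565.

5.65%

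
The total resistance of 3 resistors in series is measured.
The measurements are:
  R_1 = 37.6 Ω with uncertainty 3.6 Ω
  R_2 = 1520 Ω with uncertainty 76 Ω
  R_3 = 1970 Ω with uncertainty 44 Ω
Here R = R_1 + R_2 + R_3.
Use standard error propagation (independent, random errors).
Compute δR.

Sums and differences: (δR)² = Σ (cᵢ δxᵢ)².
  (δR_1)² = 13.0;  (δR_2)² = 5780;  (δR_3)² = 1940
δR = √(7720) = 87.9 Ω

87.9 Ω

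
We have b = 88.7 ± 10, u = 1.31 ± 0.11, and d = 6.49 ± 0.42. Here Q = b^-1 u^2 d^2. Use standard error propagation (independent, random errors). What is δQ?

Products/powers → add relative errors in quadrature, weighted by exponent:
  (-1·δb/b)² = (-1×0.113)² = 0.0127;  (2·δu/u)² = (2×0.0840)² = 0.0282;  (2·δd/d)² = (2×0.0647)² = 0.0168
δQ/Q = √(0.0577) = 0.240
Q = 0.815, so δQ = 0.240 × 0.815 = 0.196.

0.196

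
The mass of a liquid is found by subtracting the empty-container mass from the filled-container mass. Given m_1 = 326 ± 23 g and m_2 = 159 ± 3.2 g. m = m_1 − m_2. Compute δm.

23.2 g

Absolute uncertainties add in quadrature for a linear combination:
  (δm_1)² = 529;  (δm_2)² = 10.2
δm = √(539) = 23.2 g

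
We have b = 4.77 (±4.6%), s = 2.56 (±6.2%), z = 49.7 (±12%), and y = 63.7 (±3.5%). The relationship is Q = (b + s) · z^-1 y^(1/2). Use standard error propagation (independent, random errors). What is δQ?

Let u = b + s = 7.33. δu = √(δb² + δs²) = √(0.0481 + 0.0252) = 0.271, so δu/u = 0.0369.
Q is then a monomial in u, z, y:
δQ/Q = √((δu/u)² + (-1·δz/z)² + (½·δy/y)²) = √(0.00136 + 0.0144 + 0.000306) = 0.127
Q = 1.18, so δQ = 0.127 × 1.18 = 0.149.

0.149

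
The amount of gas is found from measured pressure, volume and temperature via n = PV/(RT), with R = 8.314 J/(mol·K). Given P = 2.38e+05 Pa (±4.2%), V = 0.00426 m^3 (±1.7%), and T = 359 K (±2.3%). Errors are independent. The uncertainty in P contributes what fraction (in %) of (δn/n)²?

(δn/n)² = (1·δP/P)² + (1·δV/V)² + (-1·δT/T)²
  P term: (1×0.0420)² = 0.00176
  V term: (1×0.0170)² = 0.000289
  T term: (-1×0.0230)² = 0.000529
Total = 0.00258. Share from P = 0.00176/0.00258 = 0.683.

68.3%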